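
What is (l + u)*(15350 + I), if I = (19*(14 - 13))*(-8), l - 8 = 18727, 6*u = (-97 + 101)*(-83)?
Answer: 283893574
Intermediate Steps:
u = -166/3 (u = ((-97 + 101)*(-83))/6 = (4*(-83))/6 = (⅙)*(-332) = -166/3 ≈ -55.333)
l = 18735 (l = 8 + 18727 = 18735)
I = -152 (I = (19*1)*(-8) = 19*(-8) = -152)
(l + u)*(15350 + I) = (18735 - 166/3)*(15350 - 152) = (56039/3)*15198 = 283893574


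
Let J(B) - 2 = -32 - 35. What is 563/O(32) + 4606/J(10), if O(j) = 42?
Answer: -156857/2730 ≈ -57.457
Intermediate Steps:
J(B) = -65 (J(B) = 2 + (-32 - 35) = 2 - 67 = -65)
563/O(32) + 4606/J(10) = 563/42 + 4606/(-65) = 563*(1/42) + 4606*(-1/65) = 563/42 - 4606/65 = -156857/2730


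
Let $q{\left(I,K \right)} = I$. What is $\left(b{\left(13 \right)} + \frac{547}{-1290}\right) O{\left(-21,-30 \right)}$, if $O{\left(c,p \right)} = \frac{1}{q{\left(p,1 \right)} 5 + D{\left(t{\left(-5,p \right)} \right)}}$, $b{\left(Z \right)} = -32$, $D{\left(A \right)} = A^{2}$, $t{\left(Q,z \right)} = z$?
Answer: $- \frac{41827}{967500} \approx -0.043232$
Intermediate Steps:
$O{\left(c,p \right)} = \frac{1}{p^{2} + 5 p}$ ($O{\left(c,p \right)} = \frac{1}{p 5 + p^{2}} = \frac{1}{5 p + p^{2}} = \frac{1}{p^{2} + 5 p}$)
$\left(b{\left(13 \right)} + \frac{547}{-1290}\right) O{\left(-21,-30 \right)} = \left(-32 + \frac{547}{-1290}\right) \frac{1}{\left(-30\right) \left(5 - 30\right)} = \left(-32 + 547 \left(- \frac{1}{1290}\right)\right) \left(- \frac{1}{30 \left(-25\right)}\right) = \left(-32 - \frac{547}{1290}\right) \left(\left(- \frac{1}{30}\right) \left(- \frac{1}{25}\right)\right) = \left(- \frac{41827}{1290}\right) \frac{1}{750} = - \frac{41827}{967500}$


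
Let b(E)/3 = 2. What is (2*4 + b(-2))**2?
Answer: 196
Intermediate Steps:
b(E) = 6 (b(E) = 3*2 = 6)
(2*4 + b(-2))**2 = (2*4 + 6)**2 = (8 + 6)**2 = 14**2 = 196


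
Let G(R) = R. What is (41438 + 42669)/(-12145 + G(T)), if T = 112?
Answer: -84107/12033 ≈ -6.9897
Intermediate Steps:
(41438 + 42669)/(-12145 + G(T)) = (41438 + 42669)/(-12145 + 112) = 84107/(-12033) = 84107*(-1/12033) = -84107/12033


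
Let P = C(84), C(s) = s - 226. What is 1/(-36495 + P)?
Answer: -1/36637 ≈ -2.7295e-5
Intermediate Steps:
C(s) = -226 + s
P = -142 (P = -226 + 84 = -142)
1/(-36495 + P) = 1/(-36495 - 142) = 1/(-36637) = -1/36637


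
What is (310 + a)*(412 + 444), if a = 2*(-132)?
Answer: 39376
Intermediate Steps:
a = -264
(310 + a)*(412 + 444) = (310 - 264)*(412 + 444) = 46*856 = 39376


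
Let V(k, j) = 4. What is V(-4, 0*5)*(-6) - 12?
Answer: -36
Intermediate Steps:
V(-4, 0*5)*(-6) - 12 = 4*(-6) - 12 = -24 - 12 = -36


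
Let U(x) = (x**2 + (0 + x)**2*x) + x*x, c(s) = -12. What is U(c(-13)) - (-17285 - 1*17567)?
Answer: 33412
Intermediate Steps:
U(x) = x**3 + 2*x**2 (U(x) = (x**2 + x**2*x) + x**2 = (x**2 + x**3) + x**2 = x**3 + 2*x**2)
U(c(-13)) - (-17285 - 1*17567) = (-12)**2*(2 - 12) - (-17285 - 1*17567) = 144*(-10) - (-17285 - 17567) = -1440 - 1*(-34852) = -1440 + 34852 = 33412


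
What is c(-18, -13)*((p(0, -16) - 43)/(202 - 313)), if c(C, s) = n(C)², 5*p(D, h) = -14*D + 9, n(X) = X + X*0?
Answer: 22248/185 ≈ 120.26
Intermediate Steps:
n(X) = X (n(X) = X + 0 = X)
p(D, h) = 9/5 - 14*D/5 (p(D, h) = (-14*D + 9)/5 = (9 - 14*D)/5 = 9/5 - 14*D/5)
c(C, s) = C²
c(-18, -13)*((p(0, -16) - 43)/(202 - 313)) = (-18)²*(((9/5 - 14/5*0) - 43)/(202 - 313)) = 324*(((9/5 + 0) - 43)/(-111)) = 324*((9/5 - 43)*(-1/111)) = 324*(-206/5*(-1/111)) = 324*(206/555) = 22248/185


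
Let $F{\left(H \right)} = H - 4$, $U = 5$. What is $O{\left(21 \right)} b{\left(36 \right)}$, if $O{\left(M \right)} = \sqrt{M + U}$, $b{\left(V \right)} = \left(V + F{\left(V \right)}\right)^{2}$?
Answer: $4624 \sqrt{26} \approx 23578.0$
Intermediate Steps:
$F{\left(H \right)} = -4 + H$ ($F{\left(H \right)} = H - 4 = -4 + H$)
$b{\left(V \right)} = \left(-4 + 2 V\right)^{2}$ ($b{\left(V \right)} = \left(V + \left(-4 + V\right)\right)^{2} = \left(-4 + 2 V\right)^{2}$)
$O{\left(M \right)} = \sqrt{5 + M}$ ($O{\left(M \right)} = \sqrt{M + 5} = \sqrt{5 + M}$)
$O{\left(21 \right)} b{\left(36 \right)} = \sqrt{5 + 21} \cdot 4 \left(-2 + 36\right)^{2} = \sqrt{26} \cdot 4 \cdot 34^{2} = \sqrt{26} \cdot 4 \cdot 1156 = \sqrt{26} \cdot 4624 = 4624 \sqrt{26}$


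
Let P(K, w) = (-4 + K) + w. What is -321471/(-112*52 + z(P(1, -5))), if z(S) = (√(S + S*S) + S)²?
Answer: 229208823/4065160 - 321471*√14/1016290 ≈ 55.200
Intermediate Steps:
P(K, w) = -4 + K + w
z(S) = (S + √(S + S²))² (z(S) = (√(S + S²) + S)² = (S + √(S + S²))²)
-321471/(-112*52 + z(P(1, -5))) = -321471/(-112*52 + ((-4 + 1 - 5) + √((-4 + 1 - 5)*(1 + (-4 + 1 - 5))))²) = -321471/(-5824 + (-8 + √(-8*(1 - 8)))²) = -321471/(-5824 + (-8 + √(-8*(-7)))²) = -321471/(-5824 + (-8 + √56)²) = -321471/(-5824 + (-8 + 2*√14)²)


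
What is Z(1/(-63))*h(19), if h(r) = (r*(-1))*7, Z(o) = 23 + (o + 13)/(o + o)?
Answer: 51338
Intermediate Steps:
Z(o) = 23 + (13 + o)/(2*o) (Z(o) = 23 + (13 + o)/((2*o)) = 23 + (13 + o)*(1/(2*o)) = 23 + (13 + o)/(2*o))
h(r) = -7*r (h(r) = -r*7 = -7*r)
Z(1/(-63))*h(19) = ((13 + 47/(-63))/(2*(1/(-63))))*(-7*19) = ((13 + 47*(-1/63))/(2*(-1/63)))*(-133) = ((½)*(-63)*(13 - 47/63))*(-133) = ((½)*(-63)*(772/63))*(-133) = -386*(-133) = 51338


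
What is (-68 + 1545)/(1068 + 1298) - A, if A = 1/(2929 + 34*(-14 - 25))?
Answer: 337895/541814 ≈ 0.62364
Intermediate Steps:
A = 1/1603 (A = 1/(2929 + 34*(-39)) = 1/(2929 - 1326) = 1/1603 ≈ 0.00062383)
(-68 + 1545)/(1068 + 1298) - A = (-68 + 1545)/(1068 + 1298) - 1*1/1603 = 1477/2366 - 1/1603 = 1477*(1/2366) - 1/1603 = 211/338 - 1/1603 = 337895/541814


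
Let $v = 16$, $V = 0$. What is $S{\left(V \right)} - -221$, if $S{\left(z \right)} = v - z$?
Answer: $237$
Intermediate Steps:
$S{\left(z \right)} = 16 - z$
$S{\left(V \right)} - -221 = \left(16 - 0\right) - -221 = \left(16 + 0\right) + 221 = 16 + 221 = 237$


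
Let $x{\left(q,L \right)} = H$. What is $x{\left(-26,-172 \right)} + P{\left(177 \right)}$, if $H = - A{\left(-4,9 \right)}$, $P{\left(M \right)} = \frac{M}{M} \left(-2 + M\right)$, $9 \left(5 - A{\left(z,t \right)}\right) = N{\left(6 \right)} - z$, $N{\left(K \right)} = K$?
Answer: $\frac{1540}{9} \approx 171.11$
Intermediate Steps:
$A{\left(z,t \right)} = \frac{13}{3} + \frac{z}{9}$ ($A{\left(z,t \right)} = 5 - \frac{6 - z}{9} = 5 + \left(- \frac{2}{3} + \frac{z}{9}\right) = \frac{13}{3} + \frac{z}{9}$)
$P{\left(M \right)} = -2 + M$ ($P{\left(M \right)} = 1 \left(-2 + M\right) = -2 + M$)
$H = - \frac{35}{9}$ ($H = - (\frac{13}{3} + \frac{1}{9} \left(-4\right)) = - (\frac{13}{3} - \frac{4}{9}) = \left(-1\right) \frac{35}{9} = - \frac{35}{9} \approx -3.8889$)
$x{\left(q,L \right)} = - \frac{35}{9}$
$x{\left(-26,-172 \right)} + P{\left(177 \right)} = - \frac{35}{9} + \left(-2 + 177\right) = - \frac{35}{9} + 175 = \frac{1540}{9}$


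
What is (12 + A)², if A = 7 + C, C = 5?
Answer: 576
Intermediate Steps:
A = 12 (A = 7 + 5 = 12)
(12 + A)² = (12 + 12)² = 24² = 576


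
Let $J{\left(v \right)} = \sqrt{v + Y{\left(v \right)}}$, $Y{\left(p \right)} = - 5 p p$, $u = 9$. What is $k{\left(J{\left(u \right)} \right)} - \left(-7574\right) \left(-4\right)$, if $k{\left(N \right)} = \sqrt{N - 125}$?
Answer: $-30296 + \sqrt{-125 + 6 i \sqrt{11}} \approx -30295.0 + 11.215 i$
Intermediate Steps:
$Y{\left(p \right)} = - 5 p^{2}$
$J{\left(v \right)} = \sqrt{v - 5 v^{2}}$
$k{\left(N \right)} = \sqrt{-125 + N}$
$k{\left(J{\left(u \right)} \right)} - \left(-7574\right) \left(-4\right) = \sqrt{-125 + \sqrt{9 \left(1 - 45\right)}} - \left(-7574\right) \left(-4\right) = \sqrt{-125 + \sqrt{9 \left(1 - 45\right)}} - 30296 = \sqrt{-125 + \sqrt{9 \left(-44\right)}} - 30296 = \sqrt{-125 + \sqrt{-396}} - 30296 = \sqrt{-125 + 6 i \sqrt{11}} - 30296 = -30296 + \sqrt{-125 + 6 i \sqrt{11}}$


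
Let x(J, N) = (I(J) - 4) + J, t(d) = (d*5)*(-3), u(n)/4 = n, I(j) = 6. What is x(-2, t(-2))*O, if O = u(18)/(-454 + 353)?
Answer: 0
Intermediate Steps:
u(n) = 4*n
t(d) = -15*d (t(d) = (5*d)*(-3) = -15*d)
O = -72/101 (O = (4*18)/(-454 + 353) = 72/(-101) = 72*(-1/101) = -72/101 ≈ -0.71287)
x(J, N) = 2 + J (x(J, N) = (6 - 4) + J = 2 + J)
x(-2, t(-2))*O = (2 - 2)*(-72/101) = 0*(-72/101) = 0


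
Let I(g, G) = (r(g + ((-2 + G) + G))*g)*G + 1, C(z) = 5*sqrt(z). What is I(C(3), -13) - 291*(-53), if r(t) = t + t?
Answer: 13474 + 3640*sqrt(3) ≈ 19779.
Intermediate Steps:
r(t) = 2*t
I(g, G) = 1 + G*g*(-4 + 2*g + 4*G) (I(g, G) = ((2*(g + ((-2 + G) + G)))*g)*G + 1 = ((2*(g + (-2 + 2*G)))*g)*G + 1 = ((2*(-2 + g + 2*G))*g)*G + 1 = ((-4 + 2*g + 4*G)*g)*G + 1 = (g*(-4 + 2*g + 4*G))*G + 1 = G*g*(-4 + 2*g + 4*G) + 1 = 1 + G*g*(-4 + 2*g + 4*G))
I(C(3), -13) - 291*(-53) = (1 + 2*(-13)*(5*sqrt(3))*(-2 + 5*sqrt(3) + 2*(-13))) - 291*(-53) = (1 + 2*(-13)*(5*sqrt(3))*(-2 + 5*sqrt(3) - 26)) + 15423 = (1 + 2*(-13)*(5*sqrt(3))*(-28 + 5*sqrt(3))) + 15423 = (1 - 130*sqrt(3)*(-28 + 5*sqrt(3))) + 15423 = 15424 - 130*sqrt(3)*(-28 + 5*sqrt(3))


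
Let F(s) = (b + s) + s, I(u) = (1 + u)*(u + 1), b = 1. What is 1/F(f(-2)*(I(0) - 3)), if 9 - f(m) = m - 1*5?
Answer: -1/63 ≈ -0.015873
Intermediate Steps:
f(m) = 14 - m (f(m) = 9 - (m - 1*5) = 9 - (m - 5) = 9 - (-5 + m) = 9 + (5 - m) = 14 - m)
I(u) = (1 + u)² (I(u) = (1 + u)*(1 + u) = (1 + u)²)
F(s) = 1 + 2*s (F(s) = (1 + s) + s = 1 + 2*s)
1/F(f(-2)*(I(0) - 3)) = 1/(1 + 2*((14 - 1*(-2))*((1 + 0)² - 3))) = 1/(1 + 2*((14 + 2)*(1² - 3))) = 1/(1 + 2*(16*(1 - 3))) = 1/(1 + 2*(16*(-2))) = 1/(1 + 2*(-32)) = 1/(1 - 64) = 1/(-63) = -1/63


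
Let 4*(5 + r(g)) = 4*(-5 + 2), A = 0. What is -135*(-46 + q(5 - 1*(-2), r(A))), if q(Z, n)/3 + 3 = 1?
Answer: 7020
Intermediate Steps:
r(g) = -8 (r(g) = -5 + (4*(-5 + 2))/4 = -5 + (4*(-3))/4 = -5 + (¼)*(-12) = -5 - 3 = -8)
q(Z, n) = -6 (q(Z, n) = -9 + 3*1 = -9 + 3 = -6)
-135*(-46 + q(5 - 1*(-2), r(A))) = -135*(-46 - 6) = -135*(-52) = 7020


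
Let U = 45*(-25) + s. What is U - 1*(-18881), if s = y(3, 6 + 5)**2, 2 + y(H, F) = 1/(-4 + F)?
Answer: 870213/49 ≈ 17759.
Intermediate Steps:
y(H, F) = -2 + 1/(-4 + F)
s = 169/49 (s = ((9 - 2*(6 + 5))/(-4 + (6 + 5)))**2 = ((9 - 2*11)/(-4 + 11))**2 = ((9 - 22)/7)**2 = ((1/7)*(-13))**2 = (-13/7)**2 = 169/49 ≈ 3.4490)
U = -54956/49 (U = 45*(-25) + 169/49 = -1125 + 169/49 = -54956/49 ≈ -1121.6)
U - 1*(-18881) = -54956/49 - 1*(-18881) = -54956/49 + 18881 = 870213/49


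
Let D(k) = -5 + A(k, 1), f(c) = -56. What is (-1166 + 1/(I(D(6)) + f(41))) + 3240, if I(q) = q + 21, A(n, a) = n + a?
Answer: 68441/33 ≈ 2074.0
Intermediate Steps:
A(n, a) = a + n
D(k) = -4 + k (D(k) = -5 + (1 + k) = -4 + k)
I(q) = 21 + q
(-1166 + 1/(I(D(6)) + f(41))) + 3240 = (-1166 + 1/((21 + (-4 + 6)) - 56)) + 3240 = (-1166 + 1/((21 + 2) - 56)) + 3240 = (-1166 + 1/(23 - 56)) + 3240 = (-1166 + 1/(-33)) + 3240 = (-1166 - 1/33) + 3240 = -38479/33 + 3240 = 68441/33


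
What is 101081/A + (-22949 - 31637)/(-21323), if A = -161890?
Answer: 6681577377/3451980470 ≈ 1.9356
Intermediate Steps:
101081/A + (-22949 - 31637)/(-21323) = 101081/(-161890) + (-22949 - 31637)/(-21323) = 101081*(-1/161890) - 54586*(-1/21323) = -101081/161890 + 54586/21323 = 6681577377/3451980470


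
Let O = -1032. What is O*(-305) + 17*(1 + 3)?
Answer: 314828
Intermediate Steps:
O*(-305) + 17*(1 + 3) = -1032*(-305) + 17*(1 + 3) = 314760 + 17*4 = 314760 + 68 = 314828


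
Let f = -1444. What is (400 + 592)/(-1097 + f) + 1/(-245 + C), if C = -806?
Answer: -1045133/2670591 ≈ -0.39135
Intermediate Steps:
(400 + 592)/(-1097 + f) + 1/(-245 + C) = (400 + 592)/(-1097 - 1444) + 1/(-245 - 806) = 992/(-2541) + 1/(-1051) = 992*(-1/2541) - 1/1051 = -992/2541 - 1/1051 = -1045133/2670591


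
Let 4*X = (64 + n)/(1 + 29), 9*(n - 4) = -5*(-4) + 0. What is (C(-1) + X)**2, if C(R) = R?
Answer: 3136/18225 ≈ 0.17207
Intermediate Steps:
n = 56/9 (n = 4 + (-5*(-4) + 0)/9 = 4 + (20 + 0)/9 = 4 + (1/9)*20 = 4 + 20/9 = 56/9 ≈ 6.2222)
X = 79/135 (X = ((64 + 56/9)/(1 + 29))/4 = ((632/9)/30)/4 = ((632/9)*(1/30))/4 = (1/4)*(316/135) = 79/135 ≈ 0.58519)
(C(-1) + X)**2 = (-1 + 79/135)**2 = (-56/135)**2 = 3136/18225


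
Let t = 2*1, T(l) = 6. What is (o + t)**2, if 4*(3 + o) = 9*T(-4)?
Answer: 625/4 ≈ 156.25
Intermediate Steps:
t = 2
o = 21/2 (o = -3 + (9*6)/4 = -3 + (1/4)*54 = -3 + 27/2 = 21/2 ≈ 10.500)
(o + t)**2 = (21/2 + 2)**2 = (25/2)**2 = 625/4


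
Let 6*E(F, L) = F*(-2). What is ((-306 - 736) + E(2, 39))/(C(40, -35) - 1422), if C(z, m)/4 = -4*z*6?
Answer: 1564/7893 ≈ 0.19815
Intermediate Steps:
E(F, L) = -F/3 (E(F, L) = (F*(-2))/6 = (-2*F)/6 = -F/3)
C(z, m) = -96*z (C(z, m) = 4*(-4*z*6) = 4*(-24*z) = -96*z)
((-306 - 736) + E(2, 39))/(C(40, -35) - 1422) = ((-306 - 736) - ⅓*2)/(-96*40 - 1422) = (-1042 - ⅔)/(-3840 - 1422) = -3128/3/(-5262) = -3128/3*(-1/5262) = 1564/7893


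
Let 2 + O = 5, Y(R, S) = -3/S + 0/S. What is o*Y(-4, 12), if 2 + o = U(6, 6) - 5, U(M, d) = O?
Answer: 1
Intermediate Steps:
Y(R, S) = -3/S (Y(R, S) = -3/S + 0 = -3/S)
O = 3 (O = -2 + 5 = 3)
U(M, d) = 3
o = -4 (o = -2 + (3 - 5) = -2 - 2 = -4)
o*Y(-4, 12) = -(-12)/12 = -4*(-¼) = 1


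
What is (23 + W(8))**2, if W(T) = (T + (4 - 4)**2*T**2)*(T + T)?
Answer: 22801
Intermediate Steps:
W(T) = 2*T**2 (W(T) = (T + 0**2*T**2)*(2*T) = (T + 0*T**2)*(2*T) = (T + 0)*(2*T) = T*(2*T) = 2*T**2)
(23 + W(8))**2 = (23 + 2*8**2)**2 = (23 + 2*64)**2 = (23 + 128)**2 = 151**2 = 22801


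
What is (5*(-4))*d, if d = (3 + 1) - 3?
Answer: -20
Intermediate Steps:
d = 1 (d = 4 - 3 = 1)
(5*(-4))*d = (5*(-4))*1 = -20*1 = -20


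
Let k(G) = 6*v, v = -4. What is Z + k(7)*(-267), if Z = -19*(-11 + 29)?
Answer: 6066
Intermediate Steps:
k(G) = -24 (k(G) = 6*(-4) = -24)
Z = -342 (Z = -19*18 = -342)
Z + k(7)*(-267) = -342 - 24*(-267) = -342 + 6408 = 6066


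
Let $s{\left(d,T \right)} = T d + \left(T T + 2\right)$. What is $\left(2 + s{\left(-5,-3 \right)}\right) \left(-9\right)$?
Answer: $-252$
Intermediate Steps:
$s{\left(d,T \right)} = 2 + T^{2} + T d$ ($s{\left(d,T \right)} = T d + \left(T^{2} + 2\right) = T d + \left(2 + T^{2}\right) = 2 + T^{2} + T d$)
$\left(2 + s{\left(-5,-3 \right)}\right) \left(-9\right) = \left(2 + \left(2 + \left(-3\right)^{2} - -15\right)\right) \left(-9\right) = \left(2 + \left(2 + 9 + 15\right)\right) \left(-9\right) = \left(2 + 26\right) \left(-9\right) = 28 \left(-9\right) = -252$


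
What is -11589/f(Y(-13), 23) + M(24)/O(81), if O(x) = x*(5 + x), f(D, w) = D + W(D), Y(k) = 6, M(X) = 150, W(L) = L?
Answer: -4484843/4644 ≈ -965.73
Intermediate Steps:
f(D, w) = 2*D (f(D, w) = D + D = 2*D)
-11589/f(Y(-13), 23) + M(24)/O(81) = -11589/(2*6) + 150/((81*(5 + 81))) = -11589/12 + 150/((81*86)) = -11589*1/12 + 150/6966 = -3863/4 + 150*(1/6966) = -3863/4 + 25/1161 = -4484843/4644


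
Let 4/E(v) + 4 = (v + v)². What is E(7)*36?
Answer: ¾ ≈ 0.75000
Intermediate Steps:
E(v) = 4/(-4 + 4*v²) (E(v) = 4/(-4 + (v + v)²) = 4/(-4 + (2*v)²) = 4/(-4 + 4*v²))
E(7)*36 = 36/(-1 + 7²) = 36/(-1 + 49) = 36/48 = (1/48)*36 = ¾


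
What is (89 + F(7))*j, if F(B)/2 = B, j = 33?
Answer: 3399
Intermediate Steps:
F(B) = 2*B
(89 + F(7))*j = (89 + 2*7)*33 = (89 + 14)*33 = 103*33 = 3399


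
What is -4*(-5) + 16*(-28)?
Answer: -428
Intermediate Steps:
-4*(-5) + 16*(-28) = -2*(-10) - 448 = 20 - 448 = -428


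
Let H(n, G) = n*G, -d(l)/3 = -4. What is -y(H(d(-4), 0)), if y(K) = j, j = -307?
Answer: 307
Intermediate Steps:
d(l) = 12 (d(l) = -3*(-4) = 12)
H(n, G) = G*n
y(K) = -307
-y(H(d(-4), 0)) = -1*(-307) = 307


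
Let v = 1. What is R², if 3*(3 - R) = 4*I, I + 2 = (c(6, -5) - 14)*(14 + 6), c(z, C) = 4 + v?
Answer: 543169/9 ≈ 60352.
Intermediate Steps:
c(z, C) = 5 (c(z, C) = 4 + 1 = 5)
I = -182 (I = -2 + (5 - 14)*(14 + 6) = -2 - 9*20 = -2 - 180 = -182)
R = 737/3 (R = 3 - 4*(-182)/3 = 3 - ⅓*(-728) = 3 + 728/3 = 737/3 ≈ 245.67)
R² = (737/3)² = 543169/9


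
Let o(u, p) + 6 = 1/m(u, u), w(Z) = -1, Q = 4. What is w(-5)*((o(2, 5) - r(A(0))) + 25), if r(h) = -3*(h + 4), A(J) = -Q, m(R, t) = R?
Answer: -39/2 ≈ -19.500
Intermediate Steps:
A(J) = -4 (A(J) = -1*4 = -4)
r(h) = -12 - 3*h (r(h) = -3*(4 + h) = -12 - 3*h)
o(u, p) = -6 + 1/u
w(-5)*((o(2, 5) - r(A(0))) + 25) = -(((-6 + 1/2) - (-12 - 3*(-4))) + 25) = -(((-6 + 1/2) - (-12 + 12)) + 25) = -((-11/2 - 1*0) + 25) = -((-11/2 + 0) + 25) = -(-11/2 + 25) = -1*39/2 = -39/2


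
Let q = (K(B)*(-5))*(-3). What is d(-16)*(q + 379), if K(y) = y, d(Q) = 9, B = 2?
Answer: 3681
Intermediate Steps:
q = 30 (q = (2*(-5))*(-3) = -10*(-3) = 30)
d(-16)*(q + 379) = 9*(30 + 379) = 9*409 = 3681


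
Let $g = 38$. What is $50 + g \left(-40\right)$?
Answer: $-1470$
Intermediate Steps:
$50 + g \left(-40\right) = 50 + 38 \left(-40\right) = 50 - 1520 = -1470$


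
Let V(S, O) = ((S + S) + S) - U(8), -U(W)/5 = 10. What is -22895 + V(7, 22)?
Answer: -22824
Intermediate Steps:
U(W) = -50 (U(W) = -5*10 = -50)
V(S, O) = 50 + 3*S (V(S, O) = ((S + S) + S) - 1*(-50) = (2*S + S) + 50 = 3*S + 50 = 50 + 3*S)
-22895 + V(7, 22) = -22895 + (50 + 3*7) = -22895 + (50 + 21) = -22895 + 71 = -22824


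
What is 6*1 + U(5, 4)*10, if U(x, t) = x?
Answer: 56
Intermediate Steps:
6*1 + U(5, 4)*10 = 6*1 + 5*10 = 6 + 50 = 56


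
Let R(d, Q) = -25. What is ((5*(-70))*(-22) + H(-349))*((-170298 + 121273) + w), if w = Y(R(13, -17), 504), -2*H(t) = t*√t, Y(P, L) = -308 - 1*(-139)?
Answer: -378793800 - 8584353*I*√349 ≈ -3.7879e+8 - 1.6037e+8*I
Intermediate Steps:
Y(P, L) = -169 (Y(P, L) = -308 + 139 = -169)
H(t) = -t^(3/2)/2 (H(t) = -t*√t/2 = -t^(3/2)/2)
w = -169
((5*(-70))*(-22) + H(-349))*((-170298 + 121273) + w) = ((5*(-70))*(-22) - (-349)*I*√349/2)*((-170298 + 121273) - 169) = (-350*(-22) - (-349)*I*√349/2)*(-49025 - 169) = (7700 + 349*I*√349/2)*(-49194) = -378793800 - 8584353*I*√349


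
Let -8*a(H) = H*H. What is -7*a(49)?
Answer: 16807/8 ≈ 2100.9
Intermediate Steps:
a(H) = -H**2/8 (a(H) = -H*H/8 = -H**2/8)
-7*a(49) = -(-7)*49**2/8 = -(-7)*2401/8 = -7*(-2401/8) = 16807/8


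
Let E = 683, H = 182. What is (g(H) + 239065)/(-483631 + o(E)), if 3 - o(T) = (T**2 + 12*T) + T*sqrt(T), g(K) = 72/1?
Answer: -229168095881/918045193982 + 163330571*sqrt(683)/918045193982 ≈ -0.24498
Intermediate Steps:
g(K) = 72 (g(K) = 1*72 = 72)
o(T) = 3 - T**2 - T**(3/2) - 12*T (o(T) = 3 - ((T**2 + 12*T) + T*sqrt(T)) = 3 - ((T**2 + 12*T) + T**(3/2)) = 3 - (T**2 + T**(3/2) + 12*T) = 3 + (-T**2 - T**(3/2) - 12*T) = 3 - T**2 - T**(3/2) - 12*T)
(g(H) + 239065)/(-483631 + o(E)) = (72 + 239065)/(-483631 + (3 - 1*683**2 - 683**(3/2) - 12*683)) = 239137/(-483631 + (3 - 1*466489 - 683*sqrt(683) - 8196)) = 239137/(-483631 + (3 - 466489 - 683*sqrt(683) - 8196)) = 239137/(-483631 + (-474682 - 683*sqrt(683))) = 239137/(-958313 - 683*sqrt(683))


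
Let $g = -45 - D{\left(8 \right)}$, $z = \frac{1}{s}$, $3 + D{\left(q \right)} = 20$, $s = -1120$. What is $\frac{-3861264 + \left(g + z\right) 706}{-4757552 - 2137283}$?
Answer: $\frac{50856291}{89793200} \approx 0.56637$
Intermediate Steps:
$D{\left(q \right)} = 17$ ($D{\left(q \right)} = -3 + 20 = 17$)
$z = - \frac{1}{1120}$ ($z = \frac{1}{-1120} = - \frac{1}{1120} \approx -0.00089286$)
$g = -62$ ($g = -45 - 17 = -62$)
$\frac{-3861264 + \left(g + z\right) 706}{-4757552 - 2137283} = \frac{-3861264 + \left(-62 - \frac{1}{1120}\right) 706}{-4757552 - 2137283} = \frac{-3861264 - \frac{24512673}{560}}{-6894835} = \left(-3861264 - \frac{24512673}{560}\right) \left(- \frac{1}{6894835}\right) = \left(- \frac{2186820513}{560}\right) \left(- \frac{1}{6894835}\right) = \frac{50856291}{89793200}$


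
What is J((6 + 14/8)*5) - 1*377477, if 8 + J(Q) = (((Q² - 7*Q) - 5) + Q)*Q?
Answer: -21024165/64 ≈ -3.2850e+5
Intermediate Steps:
J(Q) = -8 + Q*(-5 + Q² - 6*Q) (J(Q) = -8 + (((Q² - 7*Q) - 5) + Q)*Q = -8 + ((-5 + Q² - 7*Q) + Q)*Q = -8 + (-5 + Q² - 6*Q)*Q = -8 + Q*(-5 + Q² - 6*Q))
J((6 + 14/8)*5) - 1*377477 = (-8 + ((6 + 14/8)*5)³ - 6*25*(6 + 14/8)² - 5*(6 + 14/8)*5) - 1*377477 = (-8 + ((6 + 14*(⅛))*5)³ - 6*25*(6 + 14*(⅛))² - 5*(6 + 14*(⅛))*5) - 377477 = (-8 + ((6 + 7/4)*5)³ - 6*25*(6 + 7/4)² - 5*(6 + 7/4)*5) - 377477 = (-8 + ((31/4)*5)³ - 6*((31/4)*5)² - 155*5/4) - 377477 = (-8 + (155/4)³ - 6*(155/4)² - 5*155/4) - 377477 = (-8 + 3723875/64 - 6*24025/16 - 775/4) - 377477 = (-8 + 3723875/64 - 72075/8 - 775/4) - 377477 = 3134363/64 - 377477 = -21024165/64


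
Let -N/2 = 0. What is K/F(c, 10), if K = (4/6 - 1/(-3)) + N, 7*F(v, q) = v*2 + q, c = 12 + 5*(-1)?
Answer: 7/24 ≈ 0.29167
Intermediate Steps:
c = 7 (c = 12 - 5 = 7)
F(v, q) = q/7 + 2*v/7 (F(v, q) = (v*2 + q)/7 = (2*v + q)/7 = (q + 2*v)/7 = q/7 + 2*v/7)
N = 0 (N = -2*0 = 0)
K = 1 (K = (4/6 - 1/(-3)) + 0 = (4*(⅙) - 1*(-⅓)) + 0 = (⅔ + ⅓) + 0 = 1 + 0 = 1)
K/F(c, 10) = 1/((⅐)*10 + (2/7)*7) = 1/(10/7 + 2) = 1/(24/7) = 1*(7/24) = 7/24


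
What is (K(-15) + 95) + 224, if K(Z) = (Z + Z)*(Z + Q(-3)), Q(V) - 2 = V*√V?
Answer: 709 + 90*I*√3 ≈ 709.0 + 155.88*I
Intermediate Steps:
Q(V) = 2 + V^(3/2) (Q(V) = 2 + V*√V = 2 + V^(3/2))
K(Z) = 2*Z*(2 + Z - 3*I*√3) (K(Z) = (Z + Z)*(Z + (2 + (-3)^(3/2))) = (2*Z)*(Z + (2 - 3*I*√3)) = (2*Z)*(2 + Z - 3*I*√3) = 2*Z*(2 + Z - 3*I*√3))
(K(-15) + 95) + 224 = (2*(-15)*(2 - 15 - 3*I*√3) + 95) + 224 = (2*(-15)*(-13 - 3*I*√3) + 95) + 224 = ((390 + 90*I*√3) + 95) + 224 = (485 + 90*I*√3) + 224 = 709 + 90*I*√3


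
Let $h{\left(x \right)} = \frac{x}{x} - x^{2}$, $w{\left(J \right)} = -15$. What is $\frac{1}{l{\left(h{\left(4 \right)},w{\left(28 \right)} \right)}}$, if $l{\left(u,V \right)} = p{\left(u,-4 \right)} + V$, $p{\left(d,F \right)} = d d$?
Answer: $\frac{1}{210} \approx 0.0047619$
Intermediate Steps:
$p{\left(d,F \right)} = d^{2}$
$h{\left(x \right)} = 1 - x^{2}$
$l{\left(u,V \right)} = V + u^{2}$ ($l{\left(u,V \right)} = u^{2} + V = V + u^{2}$)
$\frac{1}{l{\left(h{\left(4 \right)},w{\left(28 \right)} \right)}} = \frac{1}{-15 + \left(1 - 4^{2}\right)^{2}} = \frac{1}{-15 + \left(1 - 16\right)^{2}} = \frac{1}{-15 + \left(-15\right)^{2}} = \frac{1}{-15 + 225} = \frac{1}{210}$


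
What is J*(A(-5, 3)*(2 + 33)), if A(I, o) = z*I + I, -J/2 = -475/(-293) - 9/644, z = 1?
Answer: 7581575/6739 ≈ 1125.0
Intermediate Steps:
J = -303263/94346 (J = -2*(-475/(-293) - 9/644) = -2*(-475*(-1/293) - 9*1/644) = -2*(475/293 - 9/644) = -2*303263/188692 = -303263/94346 ≈ -3.2144)
A(I, o) = 2*I (A(I, o) = 1*I + I = I + I = 2*I)
J*(A(-5, 3)*(2 + 33)) = -303263*2*(-5)*(2 + 33)/94346 = -(-1516315)*35/47173 = -303263/94346*(-350) = 7581575/6739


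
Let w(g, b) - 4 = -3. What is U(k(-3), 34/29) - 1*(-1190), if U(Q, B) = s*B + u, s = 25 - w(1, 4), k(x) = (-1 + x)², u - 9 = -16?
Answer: 35123/29 ≈ 1211.1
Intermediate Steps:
u = -7 (u = 9 - 16 = -7)
w(g, b) = 1 (w(g, b) = 4 - 3 = 1)
s = 24 (s = 25 - 1*1 = 25 - 1 = 24)
U(Q, B) = -7 + 24*B (U(Q, B) = 24*B - 7 = -7 + 24*B)
U(k(-3), 34/29) - 1*(-1190) = (-7 + 24*(34/29)) - 1*(-1190) = (-7 + 24*(34*(1/29))) + 1190 = (-7 + 24*(34/29)) + 1190 = (-7 + 816/29) + 1190 = 613/29 + 1190 = 35123/29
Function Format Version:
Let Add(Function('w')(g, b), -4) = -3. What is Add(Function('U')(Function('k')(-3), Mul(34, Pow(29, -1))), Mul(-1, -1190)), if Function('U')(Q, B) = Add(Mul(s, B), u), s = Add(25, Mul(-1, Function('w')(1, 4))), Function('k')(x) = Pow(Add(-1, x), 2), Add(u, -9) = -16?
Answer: Rational(35123, 29) ≈ 1211.1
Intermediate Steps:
u = -7 (u = Add(9, -16) = -7)
Function('w')(g, b) = 1 (Function('w')(g, b) = Add(4, -3) = 1)
s = 24 (s = Add(25, Mul(-1, 1)) = Add(25, -1) = 24)
Function('U')(Q, B) = Add(-7, Mul(24, B)) (Function('U')(Q, B) = Add(Mul(24, B), -7) = Add(-7, Mul(24, B)))
Add(Function('U')(Function('k')(-3), Mul(34, Pow(29, -1))), Mul(-1, -1190)) = Add(Add(-7, Mul(24, Mul(34, Pow(29, -1)))), Mul(-1, -1190)) = Add(Add(-7, Mul(24, Mul(34, Rational(1, 29)))), 1190) = Add(Add(-7, Mul(24, Rational(34, 29))), 1190) = Add(Add(-7, Rational(816, 29)), 1190) = Add(Rational(613, 29), 1190) = Rational(35123, 29)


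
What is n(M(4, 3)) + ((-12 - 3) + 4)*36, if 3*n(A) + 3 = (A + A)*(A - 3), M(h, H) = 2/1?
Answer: -1195/3 ≈ -398.33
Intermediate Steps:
M(h, H) = 2 (M(h, H) = 2*1 = 2)
n(A) = -1 + 2*A*(-3 + A)/3 (n(A) = -1 + ((A + A)*(A - 3))/3 = -1 + ((2*A)*(-3 + A))/3 = -1 + (2*A*(-3 + A))/3 = -1 + 2*A*(-3 + A)/3)
n(M(4, 3)) + ((-12 - 3) + 4)*36 = (-1 - 2*2 + (⅔)*2²) + ((-12 - 3) + 4)*36 = (-1 - 4 + (⅔)*4) + (-15 + 4)*36 = (-1 - 4 + 8/3) - 11*36 = -7/3 - 396 = -1195/3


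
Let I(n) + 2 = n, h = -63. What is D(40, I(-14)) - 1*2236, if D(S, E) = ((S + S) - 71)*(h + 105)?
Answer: -1858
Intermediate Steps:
I(n) = -2 + n
D(S, E) = -2982 + 84*S (D(S, E) = ((S + S) - 71)*(-63 + 105) = (2*S - 71)*42 = (-71 + 2*S)*42 = -2982 + 84*S)
D(40, I(-14)) - 1*2236 = (-2982 + 84*40) - 1*2236 = (-2982 + 3360) - 2236 = 378 - 2236 = -1858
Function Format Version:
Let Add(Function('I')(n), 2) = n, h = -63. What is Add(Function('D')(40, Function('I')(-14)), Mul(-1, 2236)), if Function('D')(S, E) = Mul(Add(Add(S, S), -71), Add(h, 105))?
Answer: -1858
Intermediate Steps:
Function('I')(n) = Add(-2, n)
Function('D')(S, E) = Add(-2982, Mul(84, S)) (Function('D')(S, E) = Mul(Add(Add(S, S), -71), Add(-63, 105)) = Mul(Add(Mul(2, S), -71), 42) = Mul(Add(-71, Mul(2, S)), 42) = Add(-2982, Mul(84, S)))
Add(Function('D')(40, Function('I')(-14)), Mul(-1, 2236)) = Add(Add(-2982, Mul(84, 40)), Mul(-1, 2236)) = Add(Add(-2982, 3360), -2236) = Add(378, -2236) = -1858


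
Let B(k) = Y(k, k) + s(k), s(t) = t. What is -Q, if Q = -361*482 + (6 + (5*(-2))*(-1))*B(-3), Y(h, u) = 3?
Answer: 174002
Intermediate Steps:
B(k) = 3 + k
Q = -174002 (Q = -361*482 + (6 + (5*(-2))*(-1))*(3 - 3) = -174002 + (6 - 10*(-1))*0 = -174002 + (6 + 10)*0 = -174002 + 16*0 = -174002 + 0 = -174002)
-Q = -1*(-174002) = 174002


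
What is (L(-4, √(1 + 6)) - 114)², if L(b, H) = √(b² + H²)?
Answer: (114 - √23)² ≈ 11926.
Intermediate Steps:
L(b, H) = √(H² + b²)
(L(-4, √(1 + 6)) - 114)² = (√((√(1 + 6))² + (-4)²) - 114)² = (√((√7)² + 16) - 114)² = (√(7 + 16) - 114)² = (√23 - 114)² = (-114 + √23)²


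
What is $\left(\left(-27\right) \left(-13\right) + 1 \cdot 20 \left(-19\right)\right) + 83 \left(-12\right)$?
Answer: $-1025$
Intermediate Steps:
$\left(\left(-27\right) \left(-13\right) + 1 \cdot 20 \left(-19\right)\right) + 83 \left(-12\right) = \left(351 + 20 \left(-19\right)\right) - 996 = \left(351 - 380\right) - 996 = -29 - 996 = -1025$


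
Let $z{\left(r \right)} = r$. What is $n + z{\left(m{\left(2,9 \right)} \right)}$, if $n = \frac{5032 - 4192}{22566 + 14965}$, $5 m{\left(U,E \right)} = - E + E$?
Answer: $\frac{840}{37531} \approx 0.022381$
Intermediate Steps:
$m{\left(U,E \right)} = 0$ ($m{\left(U,E \right)} = \frac{- E + E}{5} = \frac{1}{5} \cdot 0 = 0$)
$n = \frac{840}{37531} \approx 0.022381$
$n + z{\left(m{\left(2,9 \right)} \right)} = \frac{840}{37531} + 0 = \frac{840}{37531}$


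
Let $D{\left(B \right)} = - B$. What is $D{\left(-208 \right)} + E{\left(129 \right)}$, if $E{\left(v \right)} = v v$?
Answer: $16849$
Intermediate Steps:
$E{\left(v \right)} = v^{2}$
$D{\left(-208 \right)} + E{\left(129 \right)} = \left(-1\right) \left(-208\right) + 129^{2} = 208 + 16641 = 16849$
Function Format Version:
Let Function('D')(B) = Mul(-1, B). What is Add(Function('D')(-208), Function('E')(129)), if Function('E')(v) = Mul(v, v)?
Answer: 16849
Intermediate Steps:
Function('E')(v) = Pow(v, 2)
Add(Function('D')(-208), Function('E')(129)) = Add(Mul(-1, -208), Pow(129, 2)) = Add(208, 16641) = 16849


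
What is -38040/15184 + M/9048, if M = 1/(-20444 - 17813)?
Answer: -63305388253/25268901528 ≈ -2.5053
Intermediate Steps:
M = -1/38257 (M = 1/(-38257) = -1/38257 ≈ -2.6139e-5)
-38040/15184 + M/9048 = -38040/15184 - 1/38257/9048 = -38040*1/15184 - 1/38257*1/9048 = -4755/1898 - 1/346149336 = -63305388253/25268901528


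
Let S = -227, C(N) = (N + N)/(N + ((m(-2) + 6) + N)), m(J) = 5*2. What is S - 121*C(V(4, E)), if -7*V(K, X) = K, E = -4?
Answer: -2830/13 ≈ -217.69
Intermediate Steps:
m(J) = 10
V(K, X) = -K/7
C(N) = 2*N/(16 + 2*N) (C(N) = (N + N)/(N + ((10 + 6) + N)) = (2*N)/(N + (16 + N)) = (2*N)/(16 + 2*N) = 2*N/(16 + 2*N))
S - 121*C(V(4, E)) = -227 - 121*(-1/7*4)/(8 - 1/7*4) = -227 - (-484)/(7*(8 - 4/7)) = -227 - (-484)/(7*52/7) = -227 - (-484)*7/(7*52) = -227 - 121*(-1/13) = -227 + 121/13 = -2830/13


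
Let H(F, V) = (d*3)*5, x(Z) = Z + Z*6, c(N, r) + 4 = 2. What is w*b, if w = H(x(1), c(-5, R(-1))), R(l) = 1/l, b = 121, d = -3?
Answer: -5445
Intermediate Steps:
c(N, r) = -2 (c(N, r) = -4 + 2 = -2)
x(Z) = 7*Z (x(Z) = Z + 6*Z = 7*Z)
H(F, V) = -45 (H(F, V) = -3*3*5 = -9*5 = -45)
w = -45
w*b = -45*121 = -5445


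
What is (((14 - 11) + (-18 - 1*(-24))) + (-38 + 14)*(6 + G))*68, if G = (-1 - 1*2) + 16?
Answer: -30396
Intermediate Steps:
G = 13 (G = (-1 - 2) + 16 = -3 + 16 = 13)
(((14 - 11) + (-18 - 1*(-24))) + (-38 + 14)*(6 + G))*68 = (((14 - 11) + (-18 - 1*(-24))) + (-38 + 14)*(6 + 13))*68 = ((3 + (-18 + 24)) - 24*19)*68 = ((3 + 6) - 456)*68 = (9 - 456)*68 = -447*68 = -30396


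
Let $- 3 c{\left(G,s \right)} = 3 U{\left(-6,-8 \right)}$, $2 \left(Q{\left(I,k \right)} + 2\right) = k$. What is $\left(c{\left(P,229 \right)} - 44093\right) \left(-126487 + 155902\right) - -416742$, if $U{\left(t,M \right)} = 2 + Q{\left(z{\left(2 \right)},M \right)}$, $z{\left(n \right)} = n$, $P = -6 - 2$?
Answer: $-1296461193$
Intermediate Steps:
$P = -8$ ($P = -6 - 2 = -8$)
$Q{\left(I,k \right)} = -2 + \frac{k}{2}$
$U{\left(t,M \right)} = \frac{M}{2}$ ($U{\left(t,M \right)} = 2 + \left(-2 + \frac{M}{2}\right) = \frac{M}{2}$)
$c{\left(G,s \right)} = 4$ ($c{\left(G,s \right)} = - \frac{3 \cdot \frac{1}{2} \left(-8\right)}{3} = - \frac{3 \left(-4\right)}{3} = \left(- \frac{1}{3}\right) \left(-12\right) = 4$)
$\left(c{\left(P,229 \right)} - 44093\right) \left(-126487 + 155902\right) - -416742 = \left(4 - 44093\right) \left(-126487 + 155902\right) - -416742 = \left(-44089\right) 29415 + 416742 = -1296877935 + 416742 = -1296461193$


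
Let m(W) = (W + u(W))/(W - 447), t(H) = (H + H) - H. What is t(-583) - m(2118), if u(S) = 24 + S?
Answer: -326151/557 ≈ -585.55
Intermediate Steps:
t(H) = H (t(H) = 2*H - H = H)
m(W) = (24 + 2*W)/(-447 + W) (m(W) = (W + (24 + W))/(W - 447) = (24 + 2*W)/(-447 + W))
t(-583) - m(2118) = -583 - 2*(12 + 2118)/(-447 + 2118) = -583 - 2*2130/1671 = -583 - 1*1420/557 = -583 - 1420/557 = -326151/557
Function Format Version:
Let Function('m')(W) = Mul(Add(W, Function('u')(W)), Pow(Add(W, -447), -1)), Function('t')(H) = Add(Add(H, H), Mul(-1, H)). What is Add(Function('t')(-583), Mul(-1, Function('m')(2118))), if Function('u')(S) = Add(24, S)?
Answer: Rational(-326151, 557) ≈ -585.55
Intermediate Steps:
Function('t')(H) = H (Function('t')(H) = Add(Mul(2, H), Mul(-1, H)) = H)
Function('m')(W) = Mul(Pow(Add(-447, W), -1), Add(24, Mul(2, W))) (Function('m')(W) = Mul(Add(W, Add(24, W)), Pow(Add(W, -447), -1)) = Mul(Add(24, Mul(2, W)), Pow(Add(-447, W), -1)) = Mul(Pow(Add(-447, W), -1), Add(24, Mul(2, W))))
Add(Function('t')(-583), Mul(-1, Function('m')(2118))) = Add(-583, Mul(-1, Mul(2, Pow(Add(-447, 2118), -1), Add(12, 2118)))) = Add(-583, Mul(-1, Mul(2, Pow(1671, -1), 2130))) = Add(-583, Mul(-1, Mul(2, Rational(1, 1671), 2130))) = Add(-583, Mul(-1, Rational(1420, 557))) = Add(-583, Rational(-1420, 557)) = Rational(-326151, 557)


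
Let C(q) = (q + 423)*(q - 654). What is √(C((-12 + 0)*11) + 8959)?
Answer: I*√219767 ≈ 468.79*I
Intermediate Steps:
C(q) = (-654 + q)*(423 + q) (C(q) = (423 + q)*(-654 + q) = (-654 + q)*(423 + q))
√(C((-12 + 0)*11) + 8959) = √((-276642 + ((-12 + 0)*11)² - 231*(-12 + 0)*11) + 8959) = √((-276642 + (-12*11)² - (-2772)*11) + 8959) = √((-276642 + (-132)² - 231*(-132)) + 8959) = √((-276642 + 17424 + 30492) + 8959) = √(-228726 + 8959) = √(-219767) = I*√219767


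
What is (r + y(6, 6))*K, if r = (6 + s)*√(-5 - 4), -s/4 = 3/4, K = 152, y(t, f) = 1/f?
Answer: 76/3 + 1368*I ≈ 25.333 + 1368.0*I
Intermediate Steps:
s = -3 (s = -12/4 = -4*¾ = -3)
r = 9*I (r = (6 - 3)*√(-5 - 4) = 3*√(-9) = 3*(3*I) = 9*I ≈ 9.0*I)
(r + y(6, 6))*K = (9*I + 1/6)*152 = (9*I + ⅙)*152 = (⅙ + 9*I)*152 = 76/3 + 1368*I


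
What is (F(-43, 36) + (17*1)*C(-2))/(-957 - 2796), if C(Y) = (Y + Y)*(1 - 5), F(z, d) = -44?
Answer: -76/1251 ≈ -0.060751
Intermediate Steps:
C(Y) = -8*Y (C(Y) = (2*Y)*(-4) = -8*Y)
(F(-43, 36) + (17*1)*C(-2))/(-957 - 2796) = (-44 + (17*1)*(-8*(-2)))/(-957 - 2796) = (-44 + 17*16)/(-3753) = (-44 + 272)*(-1/3753) = 228*(-1/3753) = -76/1251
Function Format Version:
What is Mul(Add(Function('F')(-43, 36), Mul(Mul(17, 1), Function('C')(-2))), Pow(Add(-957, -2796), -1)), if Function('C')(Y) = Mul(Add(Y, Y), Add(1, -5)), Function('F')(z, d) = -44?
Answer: Rational(-76, 1251) ≈ -0.060751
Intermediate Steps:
Function('C')(Y) = Mul(-8, Y) (Function('C')(Y) = Mul(Mul(2, Y), -4) = Mul(-8, Y))
Mul(Add(Function('F')(-43, 36), Mul(Mul(17, 1), Function('C')(-2))), Pow(Add(-957, -2796), -1)) = Mul(Add(-44, Mul(Mul(17, 1), Mul(-8, -2))), Pow(Add(-957, -2796), -1)) = Mul(Add(-44, Mul(17, 16)), Pow(-3753, -1)) = Mul(Add(-44, 272), Rational(-1, 3753)) = Mul(228, Rational(-1, 3753)) = Rational(-76, 1251)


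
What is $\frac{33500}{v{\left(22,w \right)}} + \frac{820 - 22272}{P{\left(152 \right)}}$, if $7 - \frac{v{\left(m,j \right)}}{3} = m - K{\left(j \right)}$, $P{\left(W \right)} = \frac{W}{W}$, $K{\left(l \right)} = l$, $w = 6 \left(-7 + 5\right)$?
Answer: $- \frac{1771112}{81} \approx -21866.0$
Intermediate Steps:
$w = -12$ ($w = 6 \left(-2\right) = -12$)
$P{\left(W \right)} = 1$
$v{\left(m,j \right)} = 21 - 3 m + 3 j$ ($v{\left(m,j \right)} = 21 - 3 \left(m - j\right) = 21 + \left(- 3 m + 3 j\right) = 21 - 3 m + 3 j$)
$\frac{33500}{v{\left(22,w \right)}} + \frac{820 - 22272}{P{\left(152 \right)}} = \frac{33500}{21 - 66 + 3 \left(-12\right)} + \frac{820 - 22272}{1} = \frac{33500}{21 - 66 - 36} + \left(820 - 22272\right) 1 = \frac{33500}{-81} - 21452 = 33500 \left(- \frac{1}{81}\right) - 21452 = - \frac{33500}{81} - 21452 = - \frac{1771112}{81}$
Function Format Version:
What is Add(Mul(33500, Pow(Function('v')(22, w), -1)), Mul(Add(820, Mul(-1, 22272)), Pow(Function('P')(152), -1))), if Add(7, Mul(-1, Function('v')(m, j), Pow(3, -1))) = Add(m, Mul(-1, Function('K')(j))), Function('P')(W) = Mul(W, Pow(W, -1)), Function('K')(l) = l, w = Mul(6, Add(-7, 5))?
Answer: Rational(-1771112, 81) ≈ -21866.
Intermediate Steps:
w = -12 (w = Mul(6, -2) = -12)
Function('P')(W) = 1
Function('v')(m, j) = Add(21, Mul(-3, m), Mul(3, j)) (Function('v')(m, j) = Add(21, Mul(-3, Add(m, Mul(-1, j)))) = Add(21, Add(Mul(-3, m), Mul(3, j))) = Add(21, Mul(-3, m), Mul(3, j)))
Add(Mul(33500, Pow(Function('v')(22, w), -1)), Mul(Add(820, Mul(-1, 22272)), Pow(Function('P')(152), -1))) = Add(Mul(33500, Pow(Add(21, Mul(-3, 22), Mul(3, -12)), -1)), Mul(Add(820, Mul(-1, 22272)), Pow(1, -1))) = Add(Mul(33500, Pow(Add(21, -66, -36), -1)), Mul(Add(820, -22272), 1)) = Add(Mul(33500, Pow(-81, -1)), Mul(-21452, 1)) = Add(Mul(33500, Rational(-1, 81)), -21452) = Add(Rational(-33500, 81), -21452) = Rational(-1771112, 81)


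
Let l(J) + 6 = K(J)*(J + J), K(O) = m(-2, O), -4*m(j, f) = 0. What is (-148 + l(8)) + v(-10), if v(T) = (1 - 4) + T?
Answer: -167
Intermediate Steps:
m(j, f) = 0 (m(j, f) = -1/4*0 = 0)
K(O) = 0
v(T) = -3 + T
l(J) = -6 (l(J) = -6 + 0*(J + J) = -6 + 0*(2*J) = -6 + 0 = -6)
(-148 + l(8)) + v(-10) = (-148 - 6) + (-3 - 10) = -154 - 13 = -167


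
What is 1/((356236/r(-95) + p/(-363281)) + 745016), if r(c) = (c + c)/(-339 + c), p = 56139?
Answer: 34511695/53794547787487 ≈ 6.4155e-7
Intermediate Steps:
r(c) = 2*c/(-339 + c) (r(c) = (2*c)/(-339 + c) = 2*c/(-339 + c))
1/((356236/r(-95) + p/(-363281)) + 745016) = 1/((356236/((2*(-95)/(-339 - 95))) + 56139/(-363281)) + 745016) = 1/((356236/((2*(-95)/(-434))) + 56139*(-1/363281)) + 745016) = 1/((356236/((2*(-95)*(-1/434))) - 56139/363281) + 745016) = 1/((356236/(95/217) - 56139/363281) + 745016) = 1/((356236*(217/95) - 56139/363281) + 745016) = 1/((77303212/95 - 56139/363281) + 745016) = 1/(28082782825367/34511695 + 745016) = 1/(53794547787487/34511695) = 34511695/53794547787487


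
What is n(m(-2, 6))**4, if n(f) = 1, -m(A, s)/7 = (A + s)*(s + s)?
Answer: 1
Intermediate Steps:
m(A, s) = -14*s*(A + s) (m(A, s) = -7*(A + s)*(s + s) = -7*(A + s)*2*s = -14*s*(A + s))
n(m(-2, 6))**4 = 1**4 = 1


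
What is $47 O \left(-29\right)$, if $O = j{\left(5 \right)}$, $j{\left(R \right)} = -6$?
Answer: $8178$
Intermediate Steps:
$O = -6$
$47 O \left(-29\right) = 47 \left(-6\right) \left(-29\right) = \left(-282\right) \left(-29\right) = 8178$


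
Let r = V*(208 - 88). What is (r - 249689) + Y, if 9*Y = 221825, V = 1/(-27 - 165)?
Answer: -16203053/72 ≈ -2.2504e+5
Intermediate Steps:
V = -1/192 (V = 1/(-192) = -1/192 ≈ -0.0052083)
Y = 221825/9 (Y = (1/9)*221825 = 221825/9 ≈ 24647.)
r = -5/8 (r = -(208 - 88)/192 = -1/192*120 = -5/8 ≈ -0.62500)
(r - 249689) + Y = (-5/8 - 249689) + 221825/9 = -1997517/8 + 221825/9 = -16203053/72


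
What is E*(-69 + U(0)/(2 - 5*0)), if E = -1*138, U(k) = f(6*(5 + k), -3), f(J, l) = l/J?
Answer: 95289/10 ≈ 9528.9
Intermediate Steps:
U(k) = -3/(30 + 6*k) (U(k) = -3*1/(6*(5 + k)) = -3/(30 + 6*k))
E = -138
E*(-69 + U(0)/(2 - 5*0)) = -138*(-69 + (-1/(10 + 2*0))/(2 - 5*0)) = -138*(-69 + (-1/(10 + 0))/(2 + 0)) = -138*(-69 + (-1/10)/2) = -138*(-69 + (-1*⅒)/2) = -138*(-69 + (½)*(-⅒)) = -138*(-69 - 1/20) = -138*(-1381/20) = 95289/10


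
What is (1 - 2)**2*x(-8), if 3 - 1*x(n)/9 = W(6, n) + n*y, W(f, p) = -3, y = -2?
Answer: -90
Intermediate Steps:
x(n) = 54 + 18*n (x(n) = 27 - 9*(-3 + n*(-2)) = 27 - 9*(-3 - 2*n) = 27 + (27 + 18*n) = 54 + 18*n)
(1 - 2)**2*x(-8) = (1 - 2)**2*(54 + 18*(-8)) = (-1)**2*(54 - 144) = 1*(-90) = -90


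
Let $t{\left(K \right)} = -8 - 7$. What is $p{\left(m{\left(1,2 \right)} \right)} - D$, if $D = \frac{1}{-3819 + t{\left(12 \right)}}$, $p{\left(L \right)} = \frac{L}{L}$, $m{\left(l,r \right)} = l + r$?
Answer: $\frac{3835}{3834} \approx 1.0003$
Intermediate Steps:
$p{\left(L \right)} = 1$
$t{\left(K \right)} = -15$ ($t{\left(K \right)} = -8 - 7 = -15$)
$D = - \frac{1}{3834}$ ($D = \frac{1}{-3819 - 15} = \frac{1}{-3834} = - \frac{1}{3834} \approx -0.00026082$)
$p{\left(m{\left(1,2 \right)} \right)} - D = 1 - - \frac{1}{3834} = 1 + \frac{1}{3834} = \frac{3835}{3834}$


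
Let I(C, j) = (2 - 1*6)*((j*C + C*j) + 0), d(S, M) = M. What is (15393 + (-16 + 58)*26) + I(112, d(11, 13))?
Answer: 4837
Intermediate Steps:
I(C, j) = -8*C*j (I(C, j) = (2 - 6)*((C*j + C*j) + 0) = -4*(2*C*j + 0) = -8*C*j)
(15393 + (-16 + 58)*26) + I(112, d(11, 13)) = (15393 + (-16 + 58)*26) - 8*112*13 = (15393 + 42*26) - 11648 = (15393 + 1092) - 11648 = 16485 - 11648 = 4837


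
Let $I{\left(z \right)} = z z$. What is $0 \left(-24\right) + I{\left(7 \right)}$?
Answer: $49$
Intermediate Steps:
$I{\left(z \right)} = z^{2}$
$0 \left(-24\right) + I{\left(7 \right)} = 0 \left(-24\right) + 7^{2} = 0 + 49 = 49$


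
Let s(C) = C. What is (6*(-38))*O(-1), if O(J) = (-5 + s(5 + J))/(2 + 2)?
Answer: 57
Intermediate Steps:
O(J) = J/4 (O(J) = (-5 + (5 + J))/(2 + 2) = J/4)
(6*(-38))*O(-1) = (6*(-38))*((¼)*(-1)) = -228*(-¼) = 57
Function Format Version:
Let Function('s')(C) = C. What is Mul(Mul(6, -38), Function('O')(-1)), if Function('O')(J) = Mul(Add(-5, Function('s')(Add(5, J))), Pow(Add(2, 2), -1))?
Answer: 57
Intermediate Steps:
Function('O')(J) = Mul(Rational(1, 4), J) (Function('O')(J) = Mul(Add(-5, Add(5, J)), Pow(Add(2, 2), -1)) = Mul(J, Pow(4, -1)) = Mul(J, Rational(1, 4)) = Mul(Rational(1, 4), J))
Mul(Mul(6, -38), Function('O')(-1)) = Mul(Mul(6, -38), Mul(Rational(1, 4), -1)) = Mul(-228, Rational(-1, 4)) = 57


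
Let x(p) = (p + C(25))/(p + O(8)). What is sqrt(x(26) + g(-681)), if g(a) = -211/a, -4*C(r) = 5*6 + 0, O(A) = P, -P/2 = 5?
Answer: sqrt(43514538)/5448 ≈ 1.2108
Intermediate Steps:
P = -10 (P = -2*5 = -10)
O(A) = -10
C(r) = -15/2 (C(r) = -(5*6 + 0)/4 = -(30 + 0)/4 = -1/4*30 = -15/2)
x(p) = (-15/2 + p)/(-10 + p) (x(p) = (p - 15/2)/(p - 10) = (-15/2 + p)/(-10 + p))
sqrt(x(26) + g(-681)) = sqrt((-15/2 + 26)/(-10 + 26) - 211/(-681)) = sqrt((37/2)/16 - 211*(-1/681)) = sqrt((1/16)*(37/2) + 211/681) = sqrt(37/32 + 211/681) = sqrt(31949/21792) = sqrt(43514538)/5448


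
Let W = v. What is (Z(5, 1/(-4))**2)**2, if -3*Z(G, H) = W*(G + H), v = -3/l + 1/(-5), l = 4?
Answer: 16983563041/3317760000 ≈ 5.1190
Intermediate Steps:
v = -19/20 (v = -3/4 + 1/(-5) = -3*1/4 + 1*(-1/5) = -3/4 - 1/5 = -19/20 ≈ -0.95000)
W = -19/20 ≈ -0.95000
Z(G, H) = 19*G/60 + 19*H/60 (Z(G, H) = -(-19)*(G + H)/60 = -(-19*G/20 - 19*H/20)/3 = 19*G/60 + 19*H/60)
(Z(5, 1/(-4))**2)**2 = (((19/60)*5 + (19/60)/(-4))**2)**2 = ((19/12 + (19/60)*(-1/4))**2)**2 = ((19/12 - 19/240)**2)**2 = ((361/240)**2)**2 = (130321/57600)**2 = 16983563041/3317760000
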